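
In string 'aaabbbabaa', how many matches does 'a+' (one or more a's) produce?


Pattern 'a+' matches one or more consecutive a's.
String: 'aaabbbabaa'
Scanning for runs of a:
  Match 1: 'aaa' (length 3)
  Match 2: 'a' (length 1)
  Match 3: 'aa' (length 2)
Total matches: 3

3


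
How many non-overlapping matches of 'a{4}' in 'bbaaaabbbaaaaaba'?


Pattern 'a{4}' matches exactly 4 consecutive a's (greedy, non-overlapping).
String: 'bbaaaabbbaaaaaba'
Scanning for runs of a's:
  Run at pos 2: 'aaaa' (length 4) -> 1 match(es)
  Run at pos 9: 'aaaaa' (length 5) -> 1 match(es)
  Run at pos 15: 'a' (length 1) -> 0 match(es)
Matches found: ['aaaa', 'aaaa']
Total: 2

2


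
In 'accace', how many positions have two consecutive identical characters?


Looking for consecutive identical characters in 'accace':
  pos 0-1: 'a' vs 'c' -> different
  pos 1-2: 'c' vs 'c' -> MATCH ('cc')
  pos 2-3: 'c' vs 'a' -> different
  pos 3-4: 'a' vs 'c' -> different
  pos 4-5: 'c' vs 'e' -> different
Consecutive identical pairs: ['cc']
Count: 1

1


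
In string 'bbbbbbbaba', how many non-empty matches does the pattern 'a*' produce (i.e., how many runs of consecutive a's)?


Pattern 'a*' matches zero or more a's. We want non-empty runs of consecutive a's.
String: 'bbbbbbbaba'
Walking through the string to find runs of a's:
  Run 1: positions 7-7 -> 'a'
  Run 2: positions 9-9 -> 'a'
Non-empty runs found: ['a', 'a']
Count: 2

2


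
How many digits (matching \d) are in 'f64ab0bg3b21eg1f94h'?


\d matches any digit 0-9.
Scanning 'f64ab0bg3b21eg1f94h':
  pos 1: '6' -> DIGIT
  pos 2: '4' -> DIGIT
  pos 5: '0' -> DIGIT
  pos 8: '3' -> DIGIT
  pos 10: '2' -> DIGIT
  pos 11: '1' -> DIGIT
  pos 14: '1' -> DIGIT
  pos 16: '9' -> DIGIT
  pos 17: '4' -> DIGIT
Digits found: ['6', '4', '0', '3', '2', '1', '1', '9', '4']
Total: 9

9


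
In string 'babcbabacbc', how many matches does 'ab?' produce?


Pattern 'ab?' matches 'a' optionally followed by 'b'.
String: 'babcbabacbc'
Scanning left to right for 'a' then checking next char:
  Match 1: 'ab' (a followed by b)
  Match 2: 'ab' (a followed by b)
  Match 3: 'a' (a not followed by b)
Total matches: 3

3


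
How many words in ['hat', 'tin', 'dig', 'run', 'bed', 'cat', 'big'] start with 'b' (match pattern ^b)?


Pattern ^b anchors to start of word. Check which words begin with 'b':
  'hat' -> no
  'tin' -> no
  'dig' -> no
  'run' -> no
  'bed' -> MATCH (starts with 'b')
  'cat' -> no
  'big' -> MATCH (starts with 'b')
Matching words: ['bed', 'big']
Count: 2

2


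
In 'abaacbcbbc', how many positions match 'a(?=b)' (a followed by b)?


Lookahead 'a(?=b)' matches 'a' only when followed by 'b'.
String: 'abaacbcbbc'
Checking each position where char is 'a':
  pos 0: 'a' -> MATCH (next='b')
  pos 2: 'a' -> no (next='a')
  pos 3: 'a' -> no (next='c')
Matching positions: [0]
Count: 1

1


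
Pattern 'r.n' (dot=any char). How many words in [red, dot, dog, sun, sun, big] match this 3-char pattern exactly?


Pattern 'r.n' means: starts with 'r', any single char, ends with 'n'.
Checking each word (must be exactly 3 chars):
  'red' (len=3): no
  'dot' (len=3): no
  'dog' (len=3): no
  'sun' (len=3): no
  'sun' (len=3): no
  'big' (len=3): no
Matching words: []
Total: 0

0


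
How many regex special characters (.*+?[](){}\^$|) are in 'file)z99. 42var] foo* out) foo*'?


Regex special characters are: . * + ? [ ] ( ) { } \ ^ $ |
Scanning 'file)z99. 42var] foo* out) foo*':
  pos 4: ')' -> SPECIAL
  pos 8: '.' -> SPECIAL
  pos 15: ']' -> SPECIAL
  pos 20: '*' -> SPECIAL
  pos 25: ')' -> SPECIAL
  pos 30: '*' -> SPECIAL
Special chars found: [')', '.', ']', '*', ')', '*']
Total: 6

6


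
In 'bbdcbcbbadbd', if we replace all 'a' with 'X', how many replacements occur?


re.sub('a', 'X', text) replaces every occurrence of 'a' with 'X'.
Text: 'bbdcbcbbadbd'
Scanning for 'a':
  pos 8: 'a' -> replacement #1
Total replacements: 1

1


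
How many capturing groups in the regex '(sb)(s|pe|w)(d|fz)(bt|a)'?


To count capturing groups, count each '(' that starts a group.
Pattern: '(sb)(s|pe|w)(d|fz)(bt|a)'
Walking through the pattern:
  Position 0: '(' -> group #1
  Position 4: '(' -> group #2
  Position 12: '(' -> group #3
  Position 18: '(' -> group #4
Total capturing groups: 4

4


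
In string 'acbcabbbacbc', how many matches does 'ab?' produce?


Pattern 'ab?' matches 'a' optionally followed by 'b'.
String: 'acbcabbbacbc'
Scanning left to right for 'a' then checking next char:
  Match 1: 'a' (a not followed by b)
  Match 2: 'ab' (a followed by b)
  Match 3: 'a' (a not followed by b)
Total matches: 3

3


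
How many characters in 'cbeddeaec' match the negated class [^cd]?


Negated class [^cd] matches any char NOT in {c, d}
Scanning 'cbeddeaec':
  pos 0: 'c' -> no (excluded)
  pos 1: 'b' -> MATCH
  pos 2: 'e' -> MATCH
  pos 3: 'd' -> no (excluded)
  pos 4: 'd' -> no (excluded)
  pos 5: 'e' -> MATCH
  pos 6: 'a' -> MATCH
  pos 7: 'e' -> MATCH
  pos 8: 'c' -> no (excluded)
Total matches: 5

5


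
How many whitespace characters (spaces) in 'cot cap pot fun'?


\s matches whitespace characters (spaces, tabs, etc.).
Text: 'cot cap pot fun'
This text has 4 words separated by spaces.
Number of spaces = number of words - 1 = 4 - 1 = 3

3


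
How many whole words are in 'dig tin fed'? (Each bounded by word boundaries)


Word boundaries (\b) mark the start/end of each word.
Text: 'dig tin fed'
Splitting by whitespace:
  Word 1: 'dig'
  Word 2: 'tin'
  Word 3: 'fed'
Total whole words: 3

3


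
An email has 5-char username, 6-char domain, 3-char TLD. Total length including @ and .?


An email address has format: username@domain.tld
Username length: 5
'@' character: 1
Domain length: 6
'.' character: 1
TLD length: 3
Total = 5 + 1 + 6 + 1 + 3 = 16

16


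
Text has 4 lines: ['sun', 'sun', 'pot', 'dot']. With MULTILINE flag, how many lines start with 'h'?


With MULTILINE flag, ^ matches the start of each line.
Lines: ['sun', 'sun', 'pot', 'dot']
Checking which lines start with 'h':
  Line 1: 'sun' -> no
  Line 2: 'sun' -> no
  Line 3: 'pot' -> no
  Line 4: 'dot' -> no
Matching lines: []
Count: 0

0


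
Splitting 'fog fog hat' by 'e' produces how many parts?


Splitting by 'e' breaks the string at each occurrence of the separator.
Text: 'fog fog hat'
Parts after split:
  Part 1: 'fog fog hat'
Total parts: 1

1


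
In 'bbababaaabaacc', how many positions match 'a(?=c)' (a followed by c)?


Lookahead 'a(?=c)' matches 'a' only when followed by 'c'.
String: 'bbababaaabaacc'
Checking each position where char is 'a':
  pos 2: 'a' -> no (next='b')
  pos 4: 'a' -> no (next='b')
  pos 6: 'a' -> no (next='a')
  pos 7: 'a' -> no (next='a')
  pos 8: 'a' -> no (next='b')
  pos 10: 'a' -> no (next='a')
  pos 11: 'a' -> MATCH (next='c')
Matching positions: [11]
Count: 1

1


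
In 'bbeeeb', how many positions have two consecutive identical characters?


Looking for consecutive identical characters in 'bbeeeb':
  pos 0-1: 'b' vs 'b' -> MATCH ('bb')
  pos 1-2: 'b' vs 'e' -> different
  pos 2-3: 'e' vs 'e' -> MATCH ('ee')
  pos 3-4: 'e' vs 'e' -> MATCH ('ee')
  pos 4-5: 'e' vs 'b' -> different
Consecutive identical pairs: ['bb', 'ee', 'ee']
Count: 3

3


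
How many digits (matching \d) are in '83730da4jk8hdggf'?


\d matches any digit 0-9.
Scanning '83730da4jk8hdggf':
  pos 0: '8' -> DIGIT
  pos 1: '3' -> DIGIT
  pos 2: '7' -> DIGIT
  pos 3: '3' -> DIGIT
  pos 4: '0' -> DIGIT
  pos 7: '4' -> DIGIT
  pos 10: '8' -> DIGIT
Digits found: ['8', '3', '7', '3', '0', '4', '8']
Total: 7

7


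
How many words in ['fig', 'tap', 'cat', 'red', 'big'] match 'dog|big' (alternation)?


Alternation 'dog|big' matches either 'dog' or 'big'.
Checking each word:
  'fig' -> no
  'tap' -> no
  'cat' -> no
  'red' -> no
  'big' -> MATCH
Matches: ['big']
Count: 1

1


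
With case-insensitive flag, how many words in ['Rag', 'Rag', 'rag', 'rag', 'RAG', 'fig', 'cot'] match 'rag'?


Case-insensitive matching: compare each word's lowercase form to 'rag'.
  'Rag' -> lower='rag' -> MATCH
  'Rag' -> lower='rag' -> MATCH
  'rag' -> lower='rag' -> MATCH
  'rag' -> lower='rag' -> MATCH
  'RAG' -> lower='rag' -> MATCH
  'fig' -> lower='fig' -> no
  'cot' -> lower='cot' -> no
Matches: ['Rag', 'Rag', 'rag', 'rag', 'RAG']
Count: 5

5


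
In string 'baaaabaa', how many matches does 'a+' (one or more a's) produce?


Pattern 'a+' matches one or more consecutive a's.
String: 'baaaabaa'
Scanning for runs of a:
  Match 1: 'aaaa' (length 4)
  Match 2: 'aa' (length 2)
Total matches: 2

2


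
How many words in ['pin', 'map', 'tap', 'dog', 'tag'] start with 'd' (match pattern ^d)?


Pattern ^d anchors to start of word. Check which words begin with 'd':
  'pin' -> no
  'map' -> no
  'tap' -> no
  'dog' -> MATCH (starts with 'd')
  'tag' -> no
Matching words: ['dog']
Count: 1

1


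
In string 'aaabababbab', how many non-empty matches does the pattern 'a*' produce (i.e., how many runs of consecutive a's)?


Pattern 'a*' matches zero or more a's. We want non-empty runs of consecutive a's.
String: 'aaabababbab'
Walking through the string to find runs of a's:
  Run 1: positions 0-2 -> 'aaa'
  Run 2: positions 4-4 -> 'a'
  Run 3: positions 6-6 -> 'a'
  Run 4: positions 9-9 -> 'a'
Non-empty runs found: ['aaa', 'a', 'a', 'a']
Count: 4

4


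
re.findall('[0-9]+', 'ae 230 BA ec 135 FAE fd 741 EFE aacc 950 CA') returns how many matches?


Pattern '[0-9]+' finds one or more digits.
Text: 'ae 230 BA ec 135 FAE fd 741 EFE aacc 950 CA'
Scanning for matches:
  Match 1: '230'
  Match 2: '135'
  Match 3: '741'
  Match 4: '950'
Total matches: 4

4


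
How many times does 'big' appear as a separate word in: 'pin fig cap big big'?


Scanning each word for exact match 'big':
  Word 1: 'pin' -> no
  Word 2: 'fig' -> no
  Word 3: 'cap' -> no
  Word 4: 'big' -> MATCH
  Word 5: 'big' -> MATCH
Total matches: 2

2


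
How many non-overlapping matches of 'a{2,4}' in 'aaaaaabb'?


Pattern 'a{2,4}' matches between 2 and 4 consecutive a's (greedy).
String: 'aaaaaabb'
Finding runs of a's and applying greedy matching:
  Run at pos 0: 'aaaaaa' (length 6)
Matches: ['aaaa', 'aa']
Count: 2

2


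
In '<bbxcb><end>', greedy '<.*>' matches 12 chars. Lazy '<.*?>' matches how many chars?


Greedy '<.*>' tries to match as MUCH as possible.
Lazy '<.*?>' tries to match as LITTLE as possible.

String: '<bbxcb><end>'
Greedy '<.*>' starts at first '<' and extends to the LAST '>': '<bbxcb><end>' (12 chars)
Lazy '<.*?>' starts at first '<' and stops at the FIRST '>': '<bbxcb>' (7 chars)

7


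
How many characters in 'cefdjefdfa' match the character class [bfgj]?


Character class [bfgj] matches any of: {b, f, g, j}
Scanning string 'cefdjefdfa' character by character:
  pos 0: 'c' -> no
  pos 1: 'e' -> no
  pos 2: 'f' -> MATCH
  pos 3: 'd' -> no
  pos 4: 'j' -> MATCH
  pos 5: 'e' -> no
  pos 6: 'f' -> MATCH
  pos 7: 'd' -> no
  pos 8: 'f' -> MATCH
  pos 9: 'a' -> no
Total matches: 4

4


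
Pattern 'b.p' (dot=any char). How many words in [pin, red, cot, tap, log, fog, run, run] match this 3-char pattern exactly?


Pattern 'b.p' means: starts with 'b', any single char, ends with 'p'.
Checking each word (must be exactly 3 chars):
  'pin' (len=3): no
  'red' (len=3): no
  'cot' (len=3): no
  'tap' (len=3): no
  'log' (len=3): no
  'fog' (len=3): no
  'run' (len=3): no
  'run' (len=3): no
Matching words: []
Total: 0

0


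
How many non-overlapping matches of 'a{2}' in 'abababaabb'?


Pattern 'a{2}' matches exactly 2 consecutive a's (greedy, non-overlapping).
String: 'abababaabb'
Scanning for runs of a's:
  Run at pos 0: 'a' (length 1) -> 0 match(es)
  Run at pos 2: 'a' (length 1) -> 0 match(es)
  Run at pos 4: 'a' (length 1) -> 0 match(es)
  Run at pos 6: 'aa' (length 2) -> 1 match(es)
Matches found: ['aa']
Total: 1

1


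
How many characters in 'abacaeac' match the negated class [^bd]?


Negated class [^bd] matches any char NOT in {b, d}
Scanning 'abacaeac':
  pos 0: 'a' -> MATCH
  pos 1: 'b' -> no (excluded)
  pos 2: 'a' -> MATCH
  pos 3: 'c' -> MATCH
  pos 4: 'a' -> MATCH
  pos 5: 'e' -> MATCH
  pos 6: 'a' -> MATCH
  pos 7: 'c' -> MATCH
Total matches: 7

7


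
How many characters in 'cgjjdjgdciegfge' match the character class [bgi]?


Character class [bgi] matches any of: {b, g, i}
Scanning string 'cgjjdjgdciegfge' character by character:
  pos 0: 'c' -> no
  pos 1: 'g' -> MATCH
  pos 2: 'j' -> no
  pos 3: 'j' -> no
  pos 4: 'd' -> no
  pos 5: 'j' -> no
  pos 6: 'g' -> MATCH
  pos 7: 'd' -> no
  pos 8: 'c' -> no
  pos 9: 'i' -> MATCH
  pos 10: 'e' -> no
  pos 11: 'g' -> MATCH
  pos 12: 'f' -> no
  pos 13: 'g' -> MATCH
  pos 14: 'e' -> no
Total matches: 5

5


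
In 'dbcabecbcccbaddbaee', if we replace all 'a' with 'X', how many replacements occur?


re.sub('a', 'X', text) replaces every occurrence of 'a' with 'X'.
Text: 'dbcabecbcccbaddbaee'
Scanning for 'a':
  pos 3: 'a' -> replacement #1
  pos 12: 'a' -> replacement #2
  pos 16: 'a' -> replacement #3
Total replacements: 3

3


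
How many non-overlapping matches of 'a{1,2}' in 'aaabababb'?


Pattern 'a{1,2}' matches between 1 and 2 consecutive a's (greedy).
String: 'aaabababb'
Finding runs of a's and applying greedy matching:
  Run at pos 0: 'aaa' (length 3)
  Run at pos 4: 'a' (length 1)
  Run at pos 6: 'a' (length 1)
Matches: ['aa', 'a', 'a', 'a']
Count: 4

4


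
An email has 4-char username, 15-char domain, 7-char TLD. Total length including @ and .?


An email address has format: username@domain.tld
Username length: 4
'@' character: 1
Domain length: 15
'.' character: 1
TLD length: 7
Total = 4 + 1 + 15 + 1 + 7 = 28

28


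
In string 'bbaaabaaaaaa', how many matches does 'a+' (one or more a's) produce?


Pattern 'a+' matches one or more consecutive a's.
String: 'bbaaabaaaaaa'
Scanning for runs of a:
  Match 1: 'aaa' (length 3)
  Match 2: 'aaaaaa' (length 6)
Total matches: 2

2


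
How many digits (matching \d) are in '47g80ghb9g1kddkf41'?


\d matches any digit 0-9.
Scanning '47g80ghb9g1kddkf41':
  pos 0: '4' -> DIGIT
  pos 1: '7' -> DIGIT
  pos 3: '8' -> DIGIT
  pos 4: '0' -> DIGIT
  pos 8: '9' -> DIGIT
  pos 10: '1' -> DIGIT
  pos 16: '4' -> DIGIT
  pos 17: '1' -> DIGIT
Digits found: ['4', '7', '8', '0', '9', '1', '4', '1']
Total: 8

8


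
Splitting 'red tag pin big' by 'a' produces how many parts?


Splitting by 'a' breaks the string at each occurrence of the separator.
Text: 'red tag pin big'
Parts after split:
  Part 1: 'red t'
  Part 2: 'g pin big'
Total parts: 2

2


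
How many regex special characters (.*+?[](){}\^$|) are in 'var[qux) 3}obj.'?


Regex special characters are: . * + ? [ ] ( ) { } \ ^ $ |
Scanning 'var[qux) 3}obj.':
  pos 3: '[' -> SPECIAL
  pos 7: ')' -> SPECIAL
  pos 10: '}' -> SPECIAL
  pos 14: '.' -> SPECIAL
Special chars found: ['[', ')', '}', '.']
Total: 4

4


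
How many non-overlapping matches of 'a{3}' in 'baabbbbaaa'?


Pattern 'a{3}' matches exactly 3 consecutive a's (greedy, non-overlapping).
String: 'baabbbbaaa'
Scanning for runs of a's:
  Run at pos 1: 'aa' (length 2) -> 0 match(es)
  Run at pos 7: 'aaa' (length 3) -> 1 match(es)
Matches found: ['aaa']
Total: 1

1


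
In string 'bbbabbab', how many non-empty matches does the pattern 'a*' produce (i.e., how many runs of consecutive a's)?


Pattern 'a*' matches zero or more a's. We want non-empty runs of consecutive a's.
String: 'bbbabbab'
Walking through the string to find runs of a's:
  Run 1: positions 3-3 -> 'a'
  Run 2: positions 6-6 -> 'a'
Non-empty runs found: ['a', 'a']
Count: 2

2


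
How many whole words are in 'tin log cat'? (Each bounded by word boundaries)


Word boundaries (\b) mark the start/end of each word.
Text: 'tin log cat'
Splitting by whitespace:
  Word 1: 'tin'
  Word 2: 'log'
  Word 3: 'cat'
Total whole words: 3

3


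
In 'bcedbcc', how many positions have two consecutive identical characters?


Looking for consecutive identical characters in 'bcedbcc':
  pos 0-1: 'b' vs 'c' -> different
  pos 1-2: 'c' vs 'e' -> different
  pos 2-3: 'e' vs 'd' -> different
  pos 3-4: 'd' vs 'b' -> different
  pos 4-5: 'b' vs 'c' -> different
  pos 5-6: 'c' vs 'c' -> MATCH ('cc')
Consecutive identical pairs: ['cc']
Count: 1

1


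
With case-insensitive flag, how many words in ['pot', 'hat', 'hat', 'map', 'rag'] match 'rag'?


Case-insensitive matching: compare each word's lowercase form to 'rag'.
  'pot' -> lower='pot' -> no
  'hat' -> lower='hat' -> no
  'hat' -> lower='hat' -> no
  'map' -> lower='map' -> no
  'rag' -> lower='rag' -> MATCH
Matches: ['rag']
Count: 1

1


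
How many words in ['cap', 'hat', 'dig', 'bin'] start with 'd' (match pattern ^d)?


Pattern ^d anchors to start of word. Check which words begin with 'd':
  'cap' -> no
  'hat' -> no
  'dig' -> MATCH (starts with 'd')
  'bin' -> no
Matching words: ['dig']
Count: 1

1


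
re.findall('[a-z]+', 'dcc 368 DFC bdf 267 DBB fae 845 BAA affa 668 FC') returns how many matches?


Pattern '[a-z]+' finds one or more lowercase letters.
Text: 'dcc 368 DFC bdf 267 DBB fae 845 BAA affa 668 FC'
Scanning for matches:
  Match 1: 'dcc'
  Match 2: 'bdf'
  Match 3: 'fae'
  Match 4: 'affa'
Total matches: 4

4


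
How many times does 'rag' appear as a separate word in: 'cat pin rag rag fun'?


Scanning each word for exact match 'rag':
  Word 1: 'cat' -> no
  Word 2: 'pin' -> no
  Word 3: 'rag' -> MATCH
  Word 4: 'rag' -> MATCH
  Word 5: 'fun' -> no
Total matches: 2

2


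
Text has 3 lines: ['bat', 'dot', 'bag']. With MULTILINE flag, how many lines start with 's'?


With MULTILINE flag, ^ matches the start of each line.
Lines: ['bat', 'dot', 'bag']
Checking which lines start with 's':
  Line 1: 'bat' -> no
  Line 2: 'dot' -> no
  Line 3: 'bag' -> no
Matching lines: []
Count: 0

0


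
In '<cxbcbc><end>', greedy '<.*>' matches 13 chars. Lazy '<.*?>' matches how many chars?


Greedy '<.*>' tries to match as MUCH as possible.
Lazy '<.*?>' tries to match as LITTLE as possible.

String: '<cxbcbc><end>'
Greedy '<.*>' starts at first '<' and extends to the LAST '>': '<cxbcbc><end>' (13 chars)
Lazy '<.*?>' starts at first '<' and stops at the FIRST '>': '<cxbcbc>' (8 chars)

8


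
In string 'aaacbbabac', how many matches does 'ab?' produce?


Pattern 'ab?' matches 'a' optionally followed by 'b'.
String: 'aaacbbabac'
Scanning left to right for 'a' then checking next char:
  Match 1: 'a' (a not followed by b)
  Match 2: 'a' (a not followed by b)
  Match 3: 'a' (a not followed by b)
  Match 4: 'ab' (a followed by b)
  Match 5: 'a' (a not followed by b)
Total matches: 5

5


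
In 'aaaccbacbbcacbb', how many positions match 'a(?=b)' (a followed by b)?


Lookahead 'a(?=b)' matches 'a' only when followed by 'b'.
String: 'aaaccbacbbcacbb'
Checking each position where char is 'a':
  pos 0: 'a' -> no (next='a')
  pos 1: 'a' -> no (next='a')
  pos 2: 'a' -> no (next='c')
  pos 6: 'a' -> no (next='c')
  pos 11: 'a' -> no (next='c')
Matching positions: []
Count: 0

0


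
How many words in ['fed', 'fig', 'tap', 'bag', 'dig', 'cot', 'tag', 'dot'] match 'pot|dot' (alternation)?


Alternation 'pot|dot' matches either 'pot' or 'dot'.
Checking each word:
  'fed' -> no
  'fig' -> no
  'tap' -> no
  'bag' -> no
  'dig' -> no
  'cot' -> no
  'tag' -> no
  'dot' -> MATCH
Matches: ['dot']
Count: 1

1


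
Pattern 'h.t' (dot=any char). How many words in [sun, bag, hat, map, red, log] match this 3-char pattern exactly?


Pattern 'h.t' means: starts with 'h', any single char, ends with 't'.
Checking each word (must be exactly 3 chars):
  'sun' (len=3): no
  'bag' (len=3): no
  'hat' (len=3): MATCH
  'map' (len=3): no
  'red' (len=3): no
  'log' (len=3): no
Matching words: ['hat']
Total: 1

1


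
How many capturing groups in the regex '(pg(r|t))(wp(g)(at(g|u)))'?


To count capturing groups, count each '(' that starts a group.
Pattern: '(pg(r|t))(wp(g)(at(g|u)))'
Walking through the pattern:
  Position 0: '(' -> group #1
  Position 3: '(' -> group #2
  Position 9: '(' -> group #3
  Position 12: '(' -> group #4
  Position 15: '(' -> group #5
  Position 18: '(' -> group #6
Total capturing groups: 6

6


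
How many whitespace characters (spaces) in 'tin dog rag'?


\s matches whitespace characters (spaces, tabs, etc.).
Text: 'tin dog rag'
This text has 3 words separated by spaces.
Number of spaces = number of words - 1 = 3 - 1 = 2

2


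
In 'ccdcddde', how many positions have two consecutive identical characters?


Looking for consecutive identical characters in 'ccdcddde':
  pos 0-1: 'c' vs 'c' -> MATCH ('cc')
  pos 1-2: 'c' vs 'd' -> different
  pos 2-3: 'd' vs 'c' -> different
  pos 3-4: 'c' vs 'd' -> different
  pos 4-5: 'd' vs 'd' -> MATCH ('dd')
  pos 5-6: 'd' vs 'd' -> MATCH ('dd')
  pos 6-7: 'd' vs 'e' -> different
Consecutive identical pairs: ['cc', 'dd', 'dd']
Count: 3

3


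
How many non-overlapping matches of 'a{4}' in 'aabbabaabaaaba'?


Pattern 'a{4}' matches exactly 4 consecutive a's (greedy, non-overlapping).
String: 'aabbabaabaaaba'
Scanning for runs of a's:
  Run at pos 0: 'aa' (length 2) -> 0 match(es)
  Run at pos 4: 'a' (length 1) -> 0 match(es)
  Run at pos 6: 'aa' (length 2) -> 0 match(es)
  Run at pos 9: 'aaa' (length 3) -> 0 match(es)
  Run at pos 13: 'a' (length 1) -> 0 match(es)
Matches found: []
Total: 0

0


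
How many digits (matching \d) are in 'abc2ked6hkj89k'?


\d matches any digit 0-9.
Scanning 'abc2ked6hkj89k':
  pos 3: '2' -> DIGIT
  pos 7: '6' -> DIGIT
  pos 11: '8' -> DIGIT
  pos 12: '9' -> DIGIT
Digits found: ['2', '6', '8', '9']
Total: 4

4


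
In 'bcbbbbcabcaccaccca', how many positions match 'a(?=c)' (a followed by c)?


Lookahead 'a(?=c)' matches 'a' only when followed by 'c'.
String: 'bcbbbbcabcaccaccca'
Checking each position where char is 'a':
  pos 7: 'a' -> no (next='b')
  pos 10: 'a' -> MATCH (next='c')
  pos 13: 'a' -> MATCH (next='c')
Matching positions: [10, 13]
Count: 2

2


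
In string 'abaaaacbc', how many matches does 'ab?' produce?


Pattern 'ab?' matches 'a' optionally followed by 'b'.
String: 'abaaaacbc'
Scanning left to right for 'a' then checking next char:
  Match 1: 'ab' (a followed by b)
  Match 2: 'a' (a not followed by b)
  Match 3: 'a' (a not followed by b)
  Match 4: 'a' (a not followed by b)
  Match 5: 'a' (a not followed by b)
Total matches: 5

5


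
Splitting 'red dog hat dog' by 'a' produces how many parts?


Splitting by 'a' breaks the string at each occurrence of the separator.
Text: 'red dog hat dog'
Parts after split:
  Part 1: 'red dog h'
  Part 2: 't dog'
Total parts: 2

2


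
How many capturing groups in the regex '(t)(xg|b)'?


To count capturing groups, count each '(' that starts a group.
Pattern: '(t)(xg|b)'
Walking through the pattern:
  Position 0: '(' -> group #1
  Position 3: '(' -> group #2
Total capturing groups: 2

2


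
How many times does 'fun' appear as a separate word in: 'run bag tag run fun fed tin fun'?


Scanning each word for exact match 'fun':
  Word 1: 'run' -> no
  Word 2: 'bag' -> no
  Word 3: 'tag' -> no
  Word 4: 'run' -> no
  Word 5: 'fun' -> MATCH
  Word 6: 'fed' -> no
  Word 7: 'tin' -> no
  Word 8: 'fun' -> MATCH
Total matches: 2

2


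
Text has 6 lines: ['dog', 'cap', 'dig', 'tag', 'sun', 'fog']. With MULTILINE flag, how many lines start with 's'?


With MULTILINE flag, ^ matches the start of each line.
Lines: ['dog', 'cap', 'dig', 'tag', 'sun', 'fog']
Checking which lines start with 's':
  Line 1: 'dog' -> no
  Line 2: 'cap' -> no
  Line 3: 'dig' -> no
  Line 4: 'tag' -> no
  Line 5: 'sun' -> MATCH
  Line 6: 'fog' -> no
Matching lines: ['sun']
Count: 1

1


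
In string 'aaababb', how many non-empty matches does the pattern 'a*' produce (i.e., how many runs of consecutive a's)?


Pattern 'a*' matches zero or more a's. We want non-empty runs of consecutive a's.
String: 'aaababb'
Walking through the string to find runs of a's:
  Run 1: positions 0-2 -> 'aaa'
  Run 2: positions 4-4 -> 'a'
Non-empty runs found: ['aaa', 'a']
Count: 2

2


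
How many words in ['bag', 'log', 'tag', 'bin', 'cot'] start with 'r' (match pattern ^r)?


Pattern ^r anchors to start of word. Check which words begin with 'r':
  'bag' -> no
  'log' -> no
  'tag' -> no
  'bin' -> no
  'cot' -> no
Matching words: []
Count: 0

0


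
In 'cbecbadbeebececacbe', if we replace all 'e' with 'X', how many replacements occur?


re.sub('e', 'X', text) replaces every occurrence of 'e' with 'X'.
Text: 'cbecbadbeebececacbe'
Scanning for 'e':
  pos 2: 'e' -> replacement #1
  pos 8: 'e' -> replacement #2
  pos 9: 'e' -> replacement #3
  pos 11: 'e' -> replacement #4
  pos 13: 'e' -> replacement #5
  pos 18: 'e' -> replacement #6
Total replacements: 6

6


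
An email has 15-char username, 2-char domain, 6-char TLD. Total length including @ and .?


An email address has format: username@domain.tld
Username length: 15
'@' character: 1
Domain length: 2
'.' character: 1
TLD length: 6
Total = 15 + 1 + 2 + 1 + 6 = 25

25


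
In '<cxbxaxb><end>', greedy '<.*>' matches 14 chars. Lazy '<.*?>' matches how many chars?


Greedy '<.*>' tries to match as MUCH as possible.
Lazy '<.*?>' tries to match as LITTLE as possible.

String: '<cxbxaxb><end>'
Greedy '<.*>' starts at first '<' and extends to the LAST '>': '<cxbxaxb><end>' (14 chars)
Lazy '<.*?>' starts at first '<' and stops at the FIRST '>': '<cxbxaxb>' (9 chars)

9


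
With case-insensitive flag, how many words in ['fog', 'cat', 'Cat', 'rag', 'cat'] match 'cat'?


Case-insensitive matching: compare each word's lowercase form to 'cat'.
  'fog' -> lower='fog' -> no
  'cat' -> lower='cat' -> MATCH
  'Cat' -> lower='cat' -> MATCH
  'rag' -> lower='rag' -> no
  'cat' -> lower='cat' -> MATCH
Matches: ['cat', 'Cat', 'cat']
Count: 3

3


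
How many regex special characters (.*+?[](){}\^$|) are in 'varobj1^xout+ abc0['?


Regex special characters are: . * + ? [ ] ( ) { } \ ^ $ |
Scanning 'varobj1^xout+ abc0[':
  pos 7: '^' -> SPECIAL
  pos 12: '+' -> SPECIAL
  pos 18: '[' -> SPECIAL
Special chars found: ['^', '+', '[']
Total: 3

3


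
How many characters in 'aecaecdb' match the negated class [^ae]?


Negated class [^ae] matches any char NOT in {a, e}
Scanning 'aecaecdb':
  pos 0: 'a' -> no (excluded)
  pos 1: 'e' -> no (excluded)
  pos 2: 'c' -> MATCH
  pos 3: 'a' -> no (excluded)
  pos 4: 'e' -> no (excluded)
  pos 5: 'c' -> MATCH
  pos 6: 'd' -> MATCH
  pos 7: 'b' -> MATCH
Total matches: 4

4


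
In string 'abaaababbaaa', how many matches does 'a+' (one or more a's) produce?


Pattern 'a+' matches one or more consecutive a's.
String: 'abaaababbaaa'
Scanning for runs of a:
  Match 1: 'a' (length 1)
  Match 2: 'aaa' (length 3)
  Match 3: 'a' (length 1)
  Match 4: 'aaa' (length 3)
Total matches: 4

4


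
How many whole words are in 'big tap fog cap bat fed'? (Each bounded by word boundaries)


Word boundaries (\b) mark the start/end of each word.
Text: 'big tap fog cap bat fed'
Splitting by whitespace:
  Word 1: 'big'
  Word 2: 'tap'
  Word 3: 'fog'
  Word 4: 'cap'
  Word 5: 'bat'
  Word 6: 'fed'
Total whole words: 6

6


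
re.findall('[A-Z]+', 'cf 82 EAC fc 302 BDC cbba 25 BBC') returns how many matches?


Pattern '[A-Z]+' finds one or more uppercase letters.
Text: 'cf 82 EAC fc 302 BDC cbba 25 BBC'
Scanning for matches:
  Match 1: 'EAC'
  Match 2: 'BDC'
  Match 3: 'BBC'
Total matches: 3

3


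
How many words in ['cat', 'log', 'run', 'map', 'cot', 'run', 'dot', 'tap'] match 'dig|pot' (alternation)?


Alternation 'dig|pot' matches either 'dig' or 'pot'.
Checking each word:
  'cat' -> no
  'log' -> no
  'run' -> no
  'map' -> no
  'cot' -> no
  'run' -> no
  'dot' -> no
  'tap' -> no
Matches: []
Count: 0

0


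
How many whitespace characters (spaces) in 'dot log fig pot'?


\s matches whitespace characters (spaces, tabs, etc.).
Text: 'dot log fig pot'
This text has 4 words separated by spaces.
Number of spaces = number of words - 1 = 4 - 1 = 3

3


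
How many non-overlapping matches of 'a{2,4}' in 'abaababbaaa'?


Pattern 'a{2,4}' matches between 2 and 4 consecutive a's (greedy).
String: 'abaababbaaa'
Finding runs of a's and applying greedy matching:
  Run at pos 0: 'a' (length 1)
  Run at pos 2: 'aa' (length 2)
  Run at pos 5: 'a' (length 1)
  Run at pos 8: 'aaa' (length 3)
Matches: ['aa', 'aaa']
Count: 2

2


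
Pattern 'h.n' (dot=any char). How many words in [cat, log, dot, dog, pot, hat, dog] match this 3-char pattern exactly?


Pattern 'h.n' means: starts with 'h', any single char, ends with 'n'.
Checking each word (must be exactly 3 chars):
  'cat' (len=3): no
  'log' (len=3): no
  'dot' (len=3): no
  'dog' (len=3): no
  'pot' (len=3): no
  'hat' (len=3): no
  'dog' (len=3): no
Matching words: []
Total: 0

0


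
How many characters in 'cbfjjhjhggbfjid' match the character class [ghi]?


Character class [ghi] matches any of: {g, h, i}
Scanning string 'cbfjjhjhggbfjid' character by character:
  pos 0: 'c' -> no
  pos 1: 'b' -> no
  pos 2: 'f' -> no
  pos 3: 'j' -> no
  pos 4: 'j' -> no
  pos 5: 'h' -> MATCH
  pos 6: 'j' -> no
  pos 7: 'h' -> MATCH
  pos 8: 'g' -> MATCH
  pos 9: 'g' -> MATCH
  pos 10: 'b' -> no
  pos 11: 'f' -> no
  pos 12: 'j' -> no
  pos 13: 'i' -> MATCH
  pos 14: 'd' -> no
Total matches: 5

5


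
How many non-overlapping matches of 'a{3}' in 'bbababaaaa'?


Pattern 'a{3}' matches exactly 3 consecutive a's (greedy, non-overlapping).
String: 'bbababaaaa'
Scanning for runs of a's:
  Run at pos 2: 'a' (length 1) -> 0 match(es)
  Run at pos 4: 'a' (length 1) -> 0 match(es)
  Run at pos 6: 'aaaa' (length 4) -> 1 match(es)
Matches found: ['aaa']
Total: 1

1


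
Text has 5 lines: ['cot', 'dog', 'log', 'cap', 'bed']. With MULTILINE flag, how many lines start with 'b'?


With MULTILINE flag, ^ matches the start of each line.
Lines: ['cot', 'dog', 'log', 'cap', 'bed']
Checking which lines start with 'b':
  Line 1: 'cot' -> no
  Line 2: 'dog' -> no
  Line 3: 'log' -> no
  Line 4: 'cap' -> no
  Line 5: 'bed' -> MATCH
Matching lines: ['bed']
Count: 1

1


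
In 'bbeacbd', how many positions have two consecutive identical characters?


Looking for consecutive identical characters in 'bbeacbd':
  pos 0-1: 'b' vs 'b' -> MATCH ('bb')
  pos 1-2: 'b' vs 'e' -> different
  pos 2-3: 'e' vs 'a' -> different
  pos 3-4: 'a' vs 'c' -> different
  pos 4-5: 'c' vs 'b' -> different
  pos 5-6: 'b' vs 'd' -> different
Consecutive identical pairs: ['bb']
Count: 1

1


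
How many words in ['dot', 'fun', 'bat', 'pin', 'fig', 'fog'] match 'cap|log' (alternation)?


Alternation 'cap|log' matches either 'cap' or 'log'.
Checking each word:
  'dot' -> no
  'fun' -> no
  'bat' -> no
  'pin' -> no
  'fig' -> no
  'fog' -> no
Matches: []
Count: 0

0


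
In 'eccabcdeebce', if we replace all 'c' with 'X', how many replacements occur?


re.sub('c', 'X', text) replaces every occurrence of 'c' with 'X'.
Text: 'eccabcdeebce'
Scanning for 'c':
  pos 1: 'c' -> replacement #1
  pos 2: 'c' -> replacement #2
  pos 5: 'c' -> replacement #3
  pos 10: 'c' -> replacement #4
Total replacements: 4

4


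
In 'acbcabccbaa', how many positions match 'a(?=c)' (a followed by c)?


Lookahead 'a(?=c)' matches 'a' only when followed by 'c'.
String: 'acbcabccbaa'
Checking each position where char is 'a':
  pos 0: 'a' -> MATCH (next='c')
  pos 4: 'a' -> no (next='b')
  pos 9: 'a' -> no (next='a')
Matching positions: [0]
Count: 1

1


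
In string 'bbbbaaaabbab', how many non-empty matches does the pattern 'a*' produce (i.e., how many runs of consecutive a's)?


Pattern 'a*' matches zero or more a's. We want non-empty runs of consecutive a's.
String: 'bbbbaaaabbab'
Walking through the string to find runs of a's:
  Run 1: positions 4-7 -> 'aaaa'
  Run 2: positions 10-10 -> 'a'
Non-empty runs found: ['aaaa', 'a']
Count: 2

2


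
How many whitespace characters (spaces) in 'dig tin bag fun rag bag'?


\s matches whitespace characters (spaces, tabs, etc.).
Text: 'dig tin bag fun rag bag'
This text has 6 words separated by spaces.
Number of spaces = number of words - 1 = 6 - 1 = 5

5


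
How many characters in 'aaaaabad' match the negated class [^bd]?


Negated class [^bd] matches any char NOT in {b, d}
Scanning 'aaaaabad':
  pos 0: 'a' -> MATCH
  pos 1: 'a' -> MATCH
  pos 2: 'a' -> MATCH
  pos 3: 'a' -> MATCH
  pos 4: 'a' -> MATCH
  pos 5: 'b' -> no (excluded)
  pos 6: 'a' -> MATCH
  pos 7: 'd' -> no (excluded)
Total matches: 6

6


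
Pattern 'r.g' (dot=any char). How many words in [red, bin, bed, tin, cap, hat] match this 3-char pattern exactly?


Pattern 'r.g' means: starts with 'r', any single char, ends with 'g'.
Checking each word (must be exactly 3 chars):
  'red' (len=3): no
  'bin' (len=3): no
  'bed' (len=3): no
  'tin' (len=3): no
  'cap' (len=3): no
  'hat' (len=3): no
Matching words: []
Total: 0

0


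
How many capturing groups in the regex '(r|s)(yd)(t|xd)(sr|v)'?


To count capturing groups, count each '(' that starts a group.
Pattern: '(r|s)(yd)(t|xd)(sr|v)'
Walking through the pattern:
  Position 0: '(' -> group #1
  Position 5: '(' -> group #2
  Position 9: '(' -> group #3
  Position 15: '(' -> group #4
Total capturing groups: 4

4


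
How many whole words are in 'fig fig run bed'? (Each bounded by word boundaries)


Word boundaries (\b) mark the start/end of each word.
Text: 'fig fig run bed'
Splitting by whitespace:
  Word 1: 'fig'
  Word 2: 'fig'
  Word 3: 'run'
  Word 4: 'bed'
Total whole words: 4

4


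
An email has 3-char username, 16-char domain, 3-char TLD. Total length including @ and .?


An email address has format: username@domain.tld
Username length: 3
'@' character: 1
Domain length: 16
'.' character: 1
TLD length: 3
Total = 3 + 1 + 16 + 1 + 3 = 24

24


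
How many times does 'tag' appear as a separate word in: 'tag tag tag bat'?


Scanning each word for exact match 'tag':
  Word 1: 'tag' -> MATCH
  Word 2: 'tag' -> MATCH
  Word 3: 'tag' -> MATCH
  Word 4: 'bat' -> no
Total matches: 3

3


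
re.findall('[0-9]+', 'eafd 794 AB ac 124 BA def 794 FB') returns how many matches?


Pattern '[0-9]+' finds one or more digits.
Text: 'eafd 794 AB ac 124 BA def 794 FB'
Scanning for matches:
  Match 1: '794'
  Match 2: '124'
  Match 3: '794'
Total matches: 3

3


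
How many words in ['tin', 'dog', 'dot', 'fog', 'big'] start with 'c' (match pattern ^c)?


Pattern ^c anchors to start of word. Check which words begin with 'c':
  'tin' -> no
  'dog' -> no
  'dot' -> no
  'fog' -> no
  'big' -> no
Matching words: []
Count: 0

0


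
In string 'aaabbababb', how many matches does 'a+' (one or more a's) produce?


Pattern 'a+' matches one or more consecutive a's.
String: 'aaabbababb'
Scanning for runs of a:
  Match 1: 'aaa' (length 3)
  Match 2: 'a' (length 1)
  Match 3: 'a' (length 1)
Total matches: 3

3


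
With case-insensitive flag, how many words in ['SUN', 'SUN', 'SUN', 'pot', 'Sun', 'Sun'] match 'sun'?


Case-insensitive matching: compare each word's lowercase form to 'sun'.
  'SUN' -> lower='sun' -> MATCH
  'SUN' -> lower='sun' -> MATCH
  'SUN' -> lower='sun' -> MATCH
  'pot' -> lower='pot' -> no
  'Sun' -> lower='sun' -> MATCH
  'Sun' -> lower='sun' -> MATCH
Matches: ['SUN', 'SUN', 'SUN', 'Sun', 'Sun']
Count: 5

5


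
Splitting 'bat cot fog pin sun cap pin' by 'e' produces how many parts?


Splitting by 'e' breaks the string at each occurrence of the separator.
Text: 'bat cot fog pin sun cap pin'
Parts after split:
  Part 1: 'bat cot fog pin sun cap pin'
Total parts: 1

1


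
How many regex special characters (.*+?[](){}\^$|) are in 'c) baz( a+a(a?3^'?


Regex special characters are: . * + ? [ ] ( ) { } \ ^ $ |
Scanning 'c) baz( a+a(a?3^':
  pos 1: ')' -> SPECIAL
  pos 6: '(' -> SPECIAL
  pos 9: '+' -> SPECIAL
  pos 11: '(' -> SPECIAL
  pos 13: '?' -> SPECIAL
  pos 15: '^' -> SPECIAL
Special chars found: [')', '(', '+', '(', '?', '^']
Total: 6

6


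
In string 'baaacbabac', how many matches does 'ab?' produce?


Pattern 'ab?' matches 'a' optionally followed by 'b'.
String: 'baaacbabac'
Scanning left to right for 'a' then checking next char:
  Match 1: 'a' (a not followed by b)
  Match 2: 'a' (a not followed by b)
  Match 3: 'a' (a not followed by b)
  Match 4: 'ab' (a followed by b)
  Match 5: 'a' (a not followed by b)
Total matches: 5

5


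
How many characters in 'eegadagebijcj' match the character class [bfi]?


Character class [bfi] matches any of: {b, f, i}
Scanning string 'eegadagebijcj' character by character:
  pos 0: 'e' -> no
  pos 1: 'e' -> no
  pos 2: 'g' -> no
  pos 3: 'a' -> no
  pos 4: 'd' -> no
  pos 5: 'a' -> no
  pos 6: 'g' -> no
  pos 7: 'e' -> no
  pos 8: 'b' -> MATCH
  pos 9: 'i' -> MATCH
  pos 10: 'j' -> no
  pos 11: 'c' -> no
  pos 12: 'j' -> no
Total matches: 2

2


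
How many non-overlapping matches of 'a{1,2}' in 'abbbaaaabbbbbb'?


Pattern 'a{1,2}' matches between 1 and 2 consecutive a's (greedy).
String: 'abbbaaaabbbbbb'
Finding runs of a's and applying greedy matching:
  Run at pos 0: 'a' (length 1)
  Run at pos 4: 'aaaa' (length 4)
Matches: ['a', 'aa', 'aa']
Count: 3

3


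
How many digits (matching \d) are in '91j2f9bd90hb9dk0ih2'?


\d matches any digit 0-9.
Scanning '91j2f9bd90hb9dk0ih2':
  pos 0: '9' -> DIGIT
  pos 1: '1' -> DIGIT
  pos 3: '2' -> DIGIT
  pos 5: '9' -> DIGIT
  pos 8: '9' -> DIGIT
  pos 9: '0' -> DIGIT
  pos 12: '9' -> DIGIT
  pos 15: '0' -> DIGIT
  pos 18: '2' -> DIGIT
Digits found: ['9', '1', '2', '9', '9', '0', '9', '0', '2']
Total: 9

9


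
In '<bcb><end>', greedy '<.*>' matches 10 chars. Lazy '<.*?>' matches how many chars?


Greedy '<.*>' tries to match as MUCH as possible.
Lazy '<.*?>' tries to match as LITTLE as possible.

String: '<bcb><end>'
Greedy '<.*>' starts at first '<' and extends to the LAST '>': '<bcb><end>' (10 chars)
Lazy '<.*?>' starts at first '<' and stops at the FIRST '>': '<bcb>' (5 chars)

5


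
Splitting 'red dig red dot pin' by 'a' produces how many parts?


Splitting by 'a' breaks the string at each occurrence of the separator.
Text: 'red dig red dot pin'
Parts after split:
  Part 1: 'red dig red dot pin'
Total parts: 1

1


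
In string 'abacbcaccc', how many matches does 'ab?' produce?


Pattern 'ab?' matches 'a' optionally followed by 'b'.
String: 'abacbcaccc'
Scanning left to right for 'a' then checking next char:
  Match 1: 'ab' (a followed by b)
  Match 2: 'a' (a not followed by b)
  Match 3: 'a' (a not followed by b)
Total matches: 3

3


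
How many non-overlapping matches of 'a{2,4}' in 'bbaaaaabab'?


Pattern 'a{2,4}' matches between 2 and 4 consecutive a's (greedy).
String: 'bbaaaaabab'
Finding runs of a's and applying greedy matching:
  Run at pos 2: 'aaaaa' (length 5)
  Run at pos 8: 'a' (length 1)
Matches: ['aaaa']
Count: 1

1


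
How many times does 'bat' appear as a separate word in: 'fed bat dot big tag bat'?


Scanning each word for exact match 'bat':
  Word 1: 'fed' -> no
  Word 2: 'bat' -> MATCH
  Word 3: 'dot' -> no
  Word 4: 'big' -> no
  Word 5: 'tag' -> no
  Word 6: 'bat' -> MATCH
Total matches: 2

2


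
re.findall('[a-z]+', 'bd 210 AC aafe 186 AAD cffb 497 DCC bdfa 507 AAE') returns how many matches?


Pattern '[a-z]+' finds one or more lowercase letters.
Text: 'bd 210 AC aafe 186 AAD cffb 497 DCC bdfa 507 AAE'
Scanning for matches:
  Match 1: 'bd'
  Match 2: 'aafe'
  Match 3: 'cffb'
  Match 4: 'bdfa'
Total matches: 4

4


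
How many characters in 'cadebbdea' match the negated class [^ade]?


Negated class [^ade] matches any char NOT in {a, d, e}
Scanning 'cadebbdea':
  pos 0: 'c' -> MATCH
  pos 1: 'a' -> no (excluded)
  pos 2: 'd' -> no (excluded)
  pos 3: 'e' -> no (excluded)
  pos 4: 'b' -> MATCH
  pos 5: 'b' -> MATCH
  pos 6: 'd' -> no (excluded)
  pos 7: 'e' -> no (excluded)
  pos 8: 'a' -> no (excluded)
Total matches: 3

3


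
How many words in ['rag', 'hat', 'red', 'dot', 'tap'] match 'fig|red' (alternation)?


Alternation 'fig|red' matches either 'fig' or 'red'.
Checking each word:
  'rag' -> no
  'hat' -> no
  'red' -> MATCH
  'dot' -> no
  'tap' -> no
Matches: ['red']
Count: 1

1
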